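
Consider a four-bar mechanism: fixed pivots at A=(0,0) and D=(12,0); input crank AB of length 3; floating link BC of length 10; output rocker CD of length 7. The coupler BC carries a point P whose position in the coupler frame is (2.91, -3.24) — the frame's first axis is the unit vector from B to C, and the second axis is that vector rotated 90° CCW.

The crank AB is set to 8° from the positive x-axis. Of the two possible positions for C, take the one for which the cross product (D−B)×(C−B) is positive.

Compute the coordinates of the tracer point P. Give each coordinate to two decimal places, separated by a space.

A=(0,0), D=(12.00,0)
B = A + 3.00·(cos8°, sin8°) = (2.9708, 0.4175)
|BD| = 9.0388
circle(B,10.00) ∩ circle(D,7.00): a=7.3406, h=6.7909
  candidates: C₊=(10.6172,6.8621) cross=61.382; C₋=(9.9899,-6.7052) cross=-61.382
  mode + wants cross > 0 → take C=(10.6172,6.8621) (cross=61.382)
ex = (C−B)/|BC| = (0.7646,0.6445); ey = (-0.6445,0.7646)
P = B + 2.91·ex + -3.24·ey = (7.2839,-0.1846)

7.28 -0.18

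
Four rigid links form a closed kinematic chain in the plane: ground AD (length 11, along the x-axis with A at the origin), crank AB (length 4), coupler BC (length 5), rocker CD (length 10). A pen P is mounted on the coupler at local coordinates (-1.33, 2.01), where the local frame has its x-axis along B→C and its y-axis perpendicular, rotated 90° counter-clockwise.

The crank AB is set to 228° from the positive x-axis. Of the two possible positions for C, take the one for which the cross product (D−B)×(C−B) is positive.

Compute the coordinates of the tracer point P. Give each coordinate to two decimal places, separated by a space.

A=(0,0), D=(11.00,0)
B = A + 4.00·(cos228°, sin228°) = (-2.6765, -2.9726)
|BD| = 13.9958
circle(B,5.00) ∩ circle(D,10.00): a=4.3186, h=2.5199
  candidates: C₊=(1.0083,0.4071) cross=35.269; C₋=(2.0787,-4.5178) cross=-35.269
  mode + wants cross > 0 → take C=(1.0083,0.4071) (cross=35.269)
ex = (C−B)/|BC| = (0.7370,0.6759); ey = (-0.6759,0.7370)
P = B + -1.33·ex + 2.01·ey = (-5.0153,-2.3903)

-5.02 -2.39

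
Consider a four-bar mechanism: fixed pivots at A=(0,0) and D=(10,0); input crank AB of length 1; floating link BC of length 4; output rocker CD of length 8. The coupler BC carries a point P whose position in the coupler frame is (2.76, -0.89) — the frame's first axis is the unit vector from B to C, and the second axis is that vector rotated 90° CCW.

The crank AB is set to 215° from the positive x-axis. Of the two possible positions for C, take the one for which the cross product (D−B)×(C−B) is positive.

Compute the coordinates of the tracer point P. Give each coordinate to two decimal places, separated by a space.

A=(0,0), D=(10.00,0)
B = A + 1.00·(cos215°, sin215°) = (-0.8192, -0.5736)
|BD| = 10.8343
circle(B,4.00) ∩ circle(D,8.00): a=3.2020, h=2.3973
  candidates: C₊=(2.2514,1.9899) cross=25.974; C₋=(2.5053,-2.7980) cross=-25.974
  mode + wants cross > 0 → take C=(2.2514,1.9899) (cross=25.974)
ex = (C−B)/|BC| = (0.7676,0.6409); ey = (-0.6409,0.7676)
P = B + 2.76·ex + -0.89·ey = (1.8699,0.5120)

1.87 0.51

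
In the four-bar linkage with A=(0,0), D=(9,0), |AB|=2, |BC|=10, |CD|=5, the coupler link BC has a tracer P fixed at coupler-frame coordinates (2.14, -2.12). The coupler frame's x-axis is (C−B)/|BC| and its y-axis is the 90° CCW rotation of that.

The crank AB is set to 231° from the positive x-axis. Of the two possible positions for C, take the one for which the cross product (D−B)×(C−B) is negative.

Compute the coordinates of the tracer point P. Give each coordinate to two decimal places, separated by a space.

0.04 -4.27

A=(0,0), D=(9.00,0)
B = A + 2.00·(cos231°, sin231°) = (-1.2586, -1.5543)
|BD| = 10.3757
circle(B,10.00) ∩ circle(D,5.00): a=8.8021, h=4.7459
  candidates: C₊=(6.7332,4.4566) cross=49.242; C₋=(8.1550,-4.9281) cross=-49.242
  mode - wants cross < 0 → take C=(8.1550,-4.9281) (cross=-49.242)
ex = (C−B)/|BC| = (0.9414,-0.3374); ey = (0.3374,0.9414)
P = B + 2.14·ex + -2.12·ey = (0.0406,-4.2720)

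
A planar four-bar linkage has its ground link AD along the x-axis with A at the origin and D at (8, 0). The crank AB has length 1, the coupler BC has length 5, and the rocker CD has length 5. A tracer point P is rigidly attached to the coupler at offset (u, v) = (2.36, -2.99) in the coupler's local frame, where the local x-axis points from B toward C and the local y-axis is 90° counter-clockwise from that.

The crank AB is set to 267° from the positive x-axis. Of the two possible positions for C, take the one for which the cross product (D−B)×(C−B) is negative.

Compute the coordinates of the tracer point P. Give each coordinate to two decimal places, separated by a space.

0.58 -4.75

A=(0,0), D=(8.00,0)
B = A + 1.00·(cos267°, sin267°) = (-0.0523, -0.9986)
|BD| = 8.1140
circle(B,5.00) ∩ circle(D,5.00): a=4.0570, h=2.9224
  candidates: C₊=(3.6142,2.4009) cross=23.713; C₋=(4.3335,-3.3995) cross=-23.713
  mode - wants cross < 0 → take C=(4.3335,-3.3995) (cross=-23.713)
ex = (C−B)/|BC| = (0.8772,-0.4802); ey = (0.4802,0.8772)
P = B + 2.36·ex + -2.99·ey = (0.5820,-4.7546)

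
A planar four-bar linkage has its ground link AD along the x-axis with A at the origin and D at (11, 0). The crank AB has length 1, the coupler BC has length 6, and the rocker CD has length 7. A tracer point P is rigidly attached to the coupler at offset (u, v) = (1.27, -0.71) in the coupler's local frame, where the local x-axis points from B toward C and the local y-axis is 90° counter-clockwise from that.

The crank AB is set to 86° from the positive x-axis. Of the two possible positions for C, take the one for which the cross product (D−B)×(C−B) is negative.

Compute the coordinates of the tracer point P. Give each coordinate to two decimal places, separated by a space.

0.57 -0.37

A=(0,0), D=(11.00,0)
B = A + 1.00·(cos86°, sin86°) = (0.0698, 0.9976)
|BD| = 10.9757
circle(B,6.00) ∩ circle(D,7.00): a=4.8956, h=3.4689
  candidates: C₊=(5.2604,4.0071) cross=38.073; C₋=(4.6298,-2.9019) cross=-38.073
  mode - wants cross < 0 → take C=(4.6298,-2.9019) (cross=-38.073)
ex = (C−B)/|BC| = (0.7600,-0.6499); ey = (0.6499,0.7600)
P = B + 1.27·ex + -0.71·ey = (0.5735,-0.3674)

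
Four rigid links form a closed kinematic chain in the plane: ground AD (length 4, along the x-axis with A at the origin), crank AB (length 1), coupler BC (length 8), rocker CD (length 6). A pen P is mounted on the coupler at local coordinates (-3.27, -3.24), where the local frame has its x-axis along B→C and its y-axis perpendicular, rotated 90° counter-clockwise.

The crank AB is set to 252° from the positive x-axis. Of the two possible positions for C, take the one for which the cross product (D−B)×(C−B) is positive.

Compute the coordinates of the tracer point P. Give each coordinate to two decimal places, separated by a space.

A=(0,0), D=(4.00,0)
B = A + 1.00·(cos252°, sin252°) = (-0.3090, -0.9511)
|BD| = 4.4127
circle(B,8.00) ∩ circle(D,6.00): a=5.3790, h=5.9217
  candidates: C₊=(3.6673,5.9908) cross=26.131; C₋=(6.2198,-5.5743) cross=-26.131
  mode + wants cross > 0 → take C=(3.6673,5.9908) (cross=26.131)
ex = (C−B)/|BC| = (0.4970,0.8677); ey = (-0.8677,0.4970)
P = B + -3.27·ex + -3.24·ey = (0.8771,-5.3989)

0.88 -5.40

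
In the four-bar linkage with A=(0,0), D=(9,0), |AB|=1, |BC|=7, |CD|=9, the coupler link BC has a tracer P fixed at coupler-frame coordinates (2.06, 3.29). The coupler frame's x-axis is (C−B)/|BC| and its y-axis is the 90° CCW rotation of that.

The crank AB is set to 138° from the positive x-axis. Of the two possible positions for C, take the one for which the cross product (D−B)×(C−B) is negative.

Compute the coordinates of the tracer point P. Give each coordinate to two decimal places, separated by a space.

3.10 0.10

A=(0,0), D=(9.00,0)
B = A + 1.00·(cos138°, sin138°) = (-0.7431, 0.6691)
|BD| = 9.7661
circle(B,7.00) ∩ circle(D,9.00): a=3.2447, h=6.2026
  candidates: C₊=(2.9189,6.6348) cross=60.575; C₋=(2.0690,-5.7412) cross=-60.575
  mode - wants cross < 0 → take C=(2.0690,-5.7412) (cross=-60.575)
ex = (C−B)/|BC| = (0.4017,-0.9158); ey = (0.9158,0.4017)
P = B + 2.06·ex + 3.29·ey = (3.0973,0.1044)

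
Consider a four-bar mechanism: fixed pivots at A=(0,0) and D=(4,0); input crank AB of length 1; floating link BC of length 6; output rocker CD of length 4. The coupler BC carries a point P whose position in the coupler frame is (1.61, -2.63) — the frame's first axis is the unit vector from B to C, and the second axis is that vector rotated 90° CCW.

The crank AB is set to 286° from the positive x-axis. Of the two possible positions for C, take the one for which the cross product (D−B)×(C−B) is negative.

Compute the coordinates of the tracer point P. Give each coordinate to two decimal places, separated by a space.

0.54 -4.03

A=(0,0), D=(4.00,0)
B = A + 1.00·(cos286°, sin286°) = (0.2756, -0.9613)
|BD| = 3.8464
circle(B,6.00) ∩ circle(D,4.00): a=4.5230, h=3.9424
  candidates: C₊=(3.6699,3.9864) cross=15.164; C₋=(5.6404,-3.6482) cross=-15.164
  mode - wants cross < 0 → take C=(5.6404,-3.6482) (cross=-15.164)
ex = (C−B)/|BC| = (0.8941,-0.4478); ey = (0.4478,0.8941)
P = B + 1.61·ex + -2.63·ey = (0.5374,-4.0338)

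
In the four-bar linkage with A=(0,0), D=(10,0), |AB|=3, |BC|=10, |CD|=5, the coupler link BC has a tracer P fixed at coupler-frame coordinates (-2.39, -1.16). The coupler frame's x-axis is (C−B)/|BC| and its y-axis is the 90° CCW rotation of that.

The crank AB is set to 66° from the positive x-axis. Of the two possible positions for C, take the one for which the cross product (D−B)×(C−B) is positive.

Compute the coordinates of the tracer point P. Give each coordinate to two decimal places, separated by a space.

-0.86 1.09

A=(0,0), D=(10.00,0)
B = A + 3.00·(cos66°, sin66°) = (1.2202, 2.7406)
|BD| = 9.1976
circle(B,10.00) ∩ circle(D,5.00): a=8.6760, h=4.9727
  candidates: C₊=(10.9838,4.9023) cross=45.737; C₋=(8.0203,-4.5914) cross=-45.737
  mode + wants cross > 0 → take C=(10.9838,4.9023) (cross=45.737)
ex = (C−B)/|BC| = (0.9764,0.2162); ey = (-0.2162,0.9764)
P = B + -2.39·ex + -1.16·ey = (-0.8625,1.0914)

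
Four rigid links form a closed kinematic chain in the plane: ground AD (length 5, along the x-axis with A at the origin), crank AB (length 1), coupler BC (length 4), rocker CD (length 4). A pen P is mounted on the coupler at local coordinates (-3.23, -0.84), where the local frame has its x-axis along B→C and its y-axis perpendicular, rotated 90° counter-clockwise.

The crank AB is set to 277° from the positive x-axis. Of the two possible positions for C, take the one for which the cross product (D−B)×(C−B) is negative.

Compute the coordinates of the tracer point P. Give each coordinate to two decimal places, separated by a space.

-2.89 0.44

A=(0,0), D=(5.00,0)
B = A + 1.00·(cos277°, sin277°) = (0.1219, -0.9925)
|BD| = 4.9781
circle(B,4.00) ∩ circle(D,4.00): a=2.4890, h=3.1312
  candidates: C₊=(1.9366,2.5721) cross=15.588; C₋=(3.1853,-3.5646) cross=-15.588
  mode - wants cross < 0 → take C=(3.1853,-3.5646) (cross=-15.588)
ex = (C−B)/|BC| = (0.7658,-0.6430); ey = (0.6430,0.7658)
P = B + -3.23·ex + -0.84·ey = (-2.8920,0.4411)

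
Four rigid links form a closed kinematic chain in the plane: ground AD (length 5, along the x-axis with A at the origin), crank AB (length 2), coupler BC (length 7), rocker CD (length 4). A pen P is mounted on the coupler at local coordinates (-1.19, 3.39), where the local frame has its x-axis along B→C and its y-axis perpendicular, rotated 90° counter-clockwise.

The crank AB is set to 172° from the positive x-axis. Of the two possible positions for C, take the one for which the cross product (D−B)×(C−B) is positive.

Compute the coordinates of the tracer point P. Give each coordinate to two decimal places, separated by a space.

A=(0,0), D=(5.00,0)
B = A + 2.00·(cos172°, sin172°) = (-1.9805, 0.2783)
|BD| = 6.9861
circle(B,7.00) ∩ circle(D,4.00): a=5.8549, h=3.8367
  candidates: C₊=(4.0226,3.8787) cross=26.804; C₋=(3.7168,-3.7886) cross=-26.804
  mode + wants cross > 0 → take C=(4.0226,3.8787) (cross=26.804)
ex = (C−B)/|BC| = (0.8576,0.5143); ey = (-0.5143,0.8576)
P = B + -1.19·ex + 3.39·ey = (-4.7447,2.5735)

-4.74 2.57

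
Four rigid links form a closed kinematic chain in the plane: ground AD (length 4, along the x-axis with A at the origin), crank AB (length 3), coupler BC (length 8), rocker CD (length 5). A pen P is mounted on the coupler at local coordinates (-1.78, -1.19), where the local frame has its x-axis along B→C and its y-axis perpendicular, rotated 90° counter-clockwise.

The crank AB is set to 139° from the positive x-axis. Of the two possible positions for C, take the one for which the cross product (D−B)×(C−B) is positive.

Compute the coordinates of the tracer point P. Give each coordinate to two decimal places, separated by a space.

-3.49 0.22

A=(0,0), D=(4.00,0)
B = A + 3.00·(cos139°, sin139°) = (-2.2641, 1.9682)
|BD| = 6.5661
circle(B,8.00) ∩ circle(D,5.00): a=6.2528, h=4.9902
  candidates: C₊=(5.1970,4.8546) cross=32.766; C₋=(2.2054,-4.6668) cross=-32.766
  mode + wants cross > 0 → take C=(5.1970,4.8546) (cross=32.766)
ex = (C−B)/|BC| = (0.9326,0.3608); ey = (-0.3608,0.9326)
P = B + -1.78·ex + -1.19·ey = (-3.4949,0.2161)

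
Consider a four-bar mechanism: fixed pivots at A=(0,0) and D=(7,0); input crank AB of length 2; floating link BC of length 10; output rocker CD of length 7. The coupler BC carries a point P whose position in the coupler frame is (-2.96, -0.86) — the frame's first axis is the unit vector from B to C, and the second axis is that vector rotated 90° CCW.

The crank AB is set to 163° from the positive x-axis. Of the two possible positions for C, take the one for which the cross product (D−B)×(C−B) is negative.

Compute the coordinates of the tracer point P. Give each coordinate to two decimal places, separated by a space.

-4.57 2.15

A=(0,0), D=(7.00,0)
B = A + 2.00·(cos163°, sin163°) = (-1.9126, 0.5847)
|BD| = 8.9318
circle(B,10.00) ∩ circle(D,7.00): a=7.3209, h=6.8121
  candidates: C₊=(5.8385,6.9030) cross=60.844; C₋=(4.9466,-6.6920) cross=-60.844
  mode - wants cross < 0 → take C=(4.9466,-6.6920) (cross=-60.844)
ex = (C−B)/|BC| = (0.6859,-0.7277); ey = (0.7277,0.6859)
P = B + -2.96·ex + -0.86·ey = (-4.5687,2.1488)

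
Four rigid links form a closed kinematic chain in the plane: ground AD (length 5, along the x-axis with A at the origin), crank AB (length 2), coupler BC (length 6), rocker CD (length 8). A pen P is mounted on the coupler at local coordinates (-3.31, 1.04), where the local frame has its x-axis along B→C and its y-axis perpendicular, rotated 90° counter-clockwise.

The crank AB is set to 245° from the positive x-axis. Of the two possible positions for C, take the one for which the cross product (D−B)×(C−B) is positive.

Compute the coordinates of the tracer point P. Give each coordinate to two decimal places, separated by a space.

-1.30 -5.25

A=(0,0), D=(5.00,0)
B = A + 2.00·(cos245°, sin245°) = (-0.8452, -1.8126)
|BD| = 6.1198
circle(B,6.00) ∩ circle(D,8.00): a=0.7723, h=5.9501
  candidates: C₊=(-1.8700,4.0992) cross=36.414; C₋=(1.6547,-7.2670) cross=-36.414
  mode + wants cross > 0 → take C=(-1.8700,4.0992) (cross=36.414)
ex = (C−B)/|BC| = (-0.1708,0.9853); ey = (-0.9853,-0.1708)
P = B + -3.31·ex + 1.04·ey = (-1.3047,-5.2516)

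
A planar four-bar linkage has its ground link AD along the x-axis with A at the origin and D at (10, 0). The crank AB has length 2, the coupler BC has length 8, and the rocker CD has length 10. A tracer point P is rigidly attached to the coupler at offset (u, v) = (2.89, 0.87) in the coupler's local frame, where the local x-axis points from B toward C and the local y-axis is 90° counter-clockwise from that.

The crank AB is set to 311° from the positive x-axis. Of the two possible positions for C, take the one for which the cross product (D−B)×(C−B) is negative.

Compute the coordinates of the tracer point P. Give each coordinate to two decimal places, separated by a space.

A=(0,0), D=(10.00,0)
B = A + 2.00·(cos311°, sin311°) = (1.3121, -1.5094)
|BD| = 8.8180
circle(B,8.00) ∩ circle(D,10.00): a=2.3677, h=7.6416
  candidates: C₊=(2.3369,6.4247) cross=67.384; C₋=(4.9530,-8.6329) cross=-67.384
  mode - wants cross < 0 → take C=(4.9530,-8.6329) (cross=-67.384)
ex = (C−B)/|BC| = (0.4551,-0.8904); ey = (0.8904,0.4551)
P = B + 2.89·ex + 0.87·ey = (3.4021,-3.6868)

3.40 -3.69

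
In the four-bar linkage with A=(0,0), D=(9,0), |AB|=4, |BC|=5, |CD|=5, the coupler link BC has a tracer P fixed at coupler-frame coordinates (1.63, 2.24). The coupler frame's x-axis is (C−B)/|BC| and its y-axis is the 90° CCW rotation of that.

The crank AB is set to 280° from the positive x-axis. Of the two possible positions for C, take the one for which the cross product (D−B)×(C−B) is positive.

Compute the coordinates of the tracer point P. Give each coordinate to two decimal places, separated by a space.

0.09 -1.23

A=(0,0), D=(9.00,0)
B = A + 4.00·(cos280°, sin280°) = (0.6946, -3.9392)
|BD| = 9.1922
circle(B,5.00) ∩ circle(D,5.00): a=4.5961, h=1.9687
  candidates: C₊=(4.0036,-0.1909) cross=18.097; C₋=(5.6909,-3.7484) cross=-18.097
  mode + wants cross > 0 → take C=(4.0036,-0.1909) (cross=18.097)
ex = (C−B)/|BC| = (0.6618,0.7497); ey = (-0.7497,0.6618)
P = B + 1.63·ex + 2.24·ey = (0.0941,-1.2348)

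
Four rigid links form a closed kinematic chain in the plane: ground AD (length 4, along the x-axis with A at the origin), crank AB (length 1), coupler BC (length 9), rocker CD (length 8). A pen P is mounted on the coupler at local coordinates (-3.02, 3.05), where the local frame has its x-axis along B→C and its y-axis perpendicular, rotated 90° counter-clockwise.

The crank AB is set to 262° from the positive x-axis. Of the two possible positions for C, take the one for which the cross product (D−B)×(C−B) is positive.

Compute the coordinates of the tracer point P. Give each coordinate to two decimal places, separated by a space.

A=(0,0), D=(4.00,0)
B = A + 1.00·(cos262°, sin262°) = (-0.1392, -0.9903)
|BD| = 4.2560
circle(B,9.00) ∩ circle(D,8.00): a=4.1252, h=7.9989
  candidates: C₊=(2.0116,7.7490) cross=34.043; C₋=(5.7340,-7.8098) cross=-34.043
  mode + wants cross > 0 → take C=(2.0116,7.7490) (cross=34.043)
ex = (C−B)/|BC| = (0.2390,0.9710); ey = (-0.9710,0.2390)
P = B + -3.02·ex + 3.05·ey = (-3.8225,-3.1939)

-3.82 -3.19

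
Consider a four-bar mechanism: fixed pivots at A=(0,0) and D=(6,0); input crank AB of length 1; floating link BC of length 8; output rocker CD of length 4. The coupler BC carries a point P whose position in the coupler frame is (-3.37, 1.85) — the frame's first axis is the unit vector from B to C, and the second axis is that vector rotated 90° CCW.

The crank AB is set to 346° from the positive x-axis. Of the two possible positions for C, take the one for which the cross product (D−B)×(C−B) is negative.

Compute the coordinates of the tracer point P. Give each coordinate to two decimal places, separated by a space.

A=(0,0), D=(6.00,0)
B = A + 1.00·(cos346°, sin346°) = (0.9703, -0.2419)
|BD| = 5.0355
circle(B,8.00) ∩ circle(D,4.00): a=7.2839, h=3.3083
  candidates: C₊=(8.0868,3.4125) cross=16.659; C₋=(8.4047,-3.1964) cross=-16.659
  mode - wants cross < 0 → take C=(8.4047,-3.1964) (cross=-16.659)
ex = (C−B)/|BC| = (0.9293,-0.3693); ey = (0.3693,0.9293)
P = B + -3.37·ex + 1.85·ey = (-1.4782,2.7219)

-1.48 2.72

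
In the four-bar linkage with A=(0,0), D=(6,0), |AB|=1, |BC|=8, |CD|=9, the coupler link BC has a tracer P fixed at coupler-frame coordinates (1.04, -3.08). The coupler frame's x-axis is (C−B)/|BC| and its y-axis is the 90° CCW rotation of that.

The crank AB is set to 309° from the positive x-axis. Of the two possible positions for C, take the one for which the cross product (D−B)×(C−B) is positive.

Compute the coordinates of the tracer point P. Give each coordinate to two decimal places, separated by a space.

3.71 0.26

A=(0,0), D=(6.00,0)
B = A + 1.00·(cos309°, sin309°) = (0.6293, -0.7771)
|BD| = 5.4266
circle(B,8.00) ∩ circle(D,9.00): a=1.1470, h=7.9174
  candidates: C₊=(0.6306,7.2229) cross=42.964; C₋=(2.8983,-8.4486) cross=-42.964
  mode + wants cross > 0 → take C=(0.6306,7.2229) (cross=42.964)
ex = (C−B)/|BC| = (0.0002,1.0000); ey = (-1.0000,0.0002)
P = B + 1.04·ex + -3.08·ey = (3.7095,0.2624)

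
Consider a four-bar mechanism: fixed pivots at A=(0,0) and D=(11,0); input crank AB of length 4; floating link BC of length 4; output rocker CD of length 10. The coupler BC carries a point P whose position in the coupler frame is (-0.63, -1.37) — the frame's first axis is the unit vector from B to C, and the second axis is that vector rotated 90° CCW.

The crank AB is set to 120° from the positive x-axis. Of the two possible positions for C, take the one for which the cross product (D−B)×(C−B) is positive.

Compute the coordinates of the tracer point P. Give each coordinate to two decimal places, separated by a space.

A=(0,0), D=(11.00,0)
B = A + 4.00·(cos120°, sin120°) = (-2.0000, 3.4641)
|BD| = 13.4536
circle(B,4.00) ∩ circle(D,10.00): a=3.6050, h=1.7332
  candidates: C₊=(1.9297,4.2107) cross=23.318; C₋=(1.0371,0.8611) cross=-23.318
  mode + wants cross > 0 → take C=(1.9297,4.2107) (cross=23.318)
ex = (C−B)/|BC| = (0.9824,0.1866); ey = (-0.1866,0.9824)
P = B + -0.63·ex + -1.37·ey = (-2.3632,2.0006)

-2.36 2.00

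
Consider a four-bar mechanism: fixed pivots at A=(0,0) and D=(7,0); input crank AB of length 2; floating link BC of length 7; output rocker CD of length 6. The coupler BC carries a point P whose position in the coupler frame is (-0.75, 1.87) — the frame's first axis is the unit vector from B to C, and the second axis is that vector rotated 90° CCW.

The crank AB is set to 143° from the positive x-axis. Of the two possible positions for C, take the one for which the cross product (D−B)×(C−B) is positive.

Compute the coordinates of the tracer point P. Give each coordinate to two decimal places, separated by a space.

-3.29 2.29

A=(0,0), D=(7.00,0)
B = A + 2.00·(cos143°, sin143°) = (-1.5973, 1.2036)
|BD| = 8.6811
circle(B,7.00) ∩ circle(D,6.00): a=5.0893, h=4.8061
  candidates: C₊=(4.1093,5.2577) cross=41.723; C₋=(2.7765,-4.2617) cross=-41.723
  mode + wants cross > 0 → take C=(4.1093,5.2577) (cross=41.723)
ex = (C−B)/|BC| = (0.8152,0.5792); ey = (-0.5792,0.8152)
P = B + -0.75·ex + 1.87·ey = (-3.2917,2.2937)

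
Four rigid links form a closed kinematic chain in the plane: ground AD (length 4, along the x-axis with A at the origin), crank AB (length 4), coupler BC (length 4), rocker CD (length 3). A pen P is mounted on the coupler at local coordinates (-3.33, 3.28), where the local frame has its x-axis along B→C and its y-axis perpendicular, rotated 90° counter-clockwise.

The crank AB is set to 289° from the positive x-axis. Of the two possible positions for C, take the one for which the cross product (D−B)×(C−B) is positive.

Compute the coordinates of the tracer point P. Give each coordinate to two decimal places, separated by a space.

-1.72 -7.34

A=(0,0), D=(4.00,0)
B = A + 4.00·(cos289°, sin289°) = (1.3023, -3.7821)
|BD| = 4.6456
circle(B,4.00) ∩ circle(D,3.00): a=3.0762, h=2.5567
  candidates: C₊=(1.0072,0.2070) cross=11.878; C₋=(5.1701,-2.7624) cross=-11.878
  mode + wants cross > 0 → take C=(1.0072,0.2070) (cross=11.878)
ex = (C−B)/|BC| = (-0.0738,0.9973); ey = (-0.9973,-0.0738)
P = B + -3.33·ex + 3.28·ey = (-1.7231,-7.3450)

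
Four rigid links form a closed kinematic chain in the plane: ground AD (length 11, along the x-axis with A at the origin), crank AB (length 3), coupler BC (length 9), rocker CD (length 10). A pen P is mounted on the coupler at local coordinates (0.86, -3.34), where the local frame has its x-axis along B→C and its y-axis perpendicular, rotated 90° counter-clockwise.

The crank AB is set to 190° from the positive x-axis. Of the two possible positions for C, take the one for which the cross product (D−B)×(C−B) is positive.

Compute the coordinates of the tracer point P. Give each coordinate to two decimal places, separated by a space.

0.09 -2.13

A=(0,0), D=(11.00,0)
B = A + 3.00·(cos190°, sin190°) = (-2.9544, -0.5209)
|BD| = 13.9641
circle(B,9.00) ∩ circle(D,10.00): a=6.3018, h=6.4256
  candidates: C₊=(3.1032,6.1352) cross=89.727; C₋=(3.5827,-6.7069) cross=-89.727
  mode + wants cross > 0 → take C=(3.1032,6.1352) (cross=89.727)
ex = (C−B)/|BC| = (0.6731,0.7396); ey = (-0.7396,0.6731)
P = B + 0.86·ex + -3.34·ey = (0.0946,-2.1330)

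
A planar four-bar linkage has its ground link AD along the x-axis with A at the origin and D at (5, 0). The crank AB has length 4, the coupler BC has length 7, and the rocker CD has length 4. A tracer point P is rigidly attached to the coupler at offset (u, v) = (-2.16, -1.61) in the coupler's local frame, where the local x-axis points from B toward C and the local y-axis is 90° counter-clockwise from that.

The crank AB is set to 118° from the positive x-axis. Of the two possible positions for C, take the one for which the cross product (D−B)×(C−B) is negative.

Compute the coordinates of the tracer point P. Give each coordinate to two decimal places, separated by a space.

-4.38 4.52

A=(0,0), D=(5.00,0)
B = A + 4.00·(cos118°, sin118°) = (-1.8779, 3.5318)
|BD| = 7.7317
circle(B,7.00) ∩ circle(D,4.00): a=5.9999, h=3.6057
  candidates: C₊=(5.1065,3.9986) cross=27.878; C₋=(1.8124,-2.4165) cross=-27.878
  mode - wants cross < 0 → take C=(1.8124,-2.4165) (cross=-27.878)
ex = (C−B)/|BC| = (0.5272,-0.8498); ey = (0.8498,0.5272)
P = B + -2.16·ex + -1.61·ey = (-4.3847,4.5185)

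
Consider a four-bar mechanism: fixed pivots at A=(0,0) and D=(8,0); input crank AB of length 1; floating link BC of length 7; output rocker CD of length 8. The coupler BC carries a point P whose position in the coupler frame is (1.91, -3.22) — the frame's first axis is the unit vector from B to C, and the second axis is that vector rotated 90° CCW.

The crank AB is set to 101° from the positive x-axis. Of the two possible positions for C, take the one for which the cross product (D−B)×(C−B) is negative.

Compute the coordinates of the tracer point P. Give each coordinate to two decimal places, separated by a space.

-2.54 -1.94

A=(0,0), D=(8.00,0)
B = A + 1.00·(cos101°, sin101°) = (-0.1908, 0.9816)
|BD| = 8.2494
circle(B,7.00) ∩ circle(D,8.00): a=3.2156, h=6.2177
  candidates: C₊=(3.7418,6.7726) cross=51.293; C₋=(2.2620,-5.5746) cross=-51.293
  mode - wants cross < 0 → take C=(2.2620,-5.5746) (cross=-51.293)
ex = (C−B)/|BC| = (0.3504,-0.9366); ey = (0.9366,0.3504)
P = B + 1.91·ex + -3.22·ey = (-2.5374,-1.9356)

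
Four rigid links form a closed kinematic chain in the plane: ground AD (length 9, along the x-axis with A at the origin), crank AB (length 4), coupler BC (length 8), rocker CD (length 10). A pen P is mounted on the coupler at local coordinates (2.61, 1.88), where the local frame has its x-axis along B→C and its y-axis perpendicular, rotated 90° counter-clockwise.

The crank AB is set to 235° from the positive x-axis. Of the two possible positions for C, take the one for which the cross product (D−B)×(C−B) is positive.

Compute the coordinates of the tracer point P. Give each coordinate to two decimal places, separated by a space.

-3.34 -0.24

A=(0,0), D=(9.00,0)
B = A + 4.00·(cos235°, sin235°) = (-2.2943, -3.2766)
|BD| = 11.7600
circle(B,8.00) ∩ circle(D,10.00): a=4.3494, h=6.7144
  candidates: C₊=(0.0121,4.3837) cross=78.961; C₋=(3.7536,-8.5133) cross=-78.961
  mode + wants cross > 0 → take C=(0.0121,4.3837) (cross=78.961)
ex = (C−B)/|BC| = (0.2883,0.9575); ey = (-0.9575,0.2883)
P = B + 2.61·ex + 1.88·ey = (-3.3420,-0.2354)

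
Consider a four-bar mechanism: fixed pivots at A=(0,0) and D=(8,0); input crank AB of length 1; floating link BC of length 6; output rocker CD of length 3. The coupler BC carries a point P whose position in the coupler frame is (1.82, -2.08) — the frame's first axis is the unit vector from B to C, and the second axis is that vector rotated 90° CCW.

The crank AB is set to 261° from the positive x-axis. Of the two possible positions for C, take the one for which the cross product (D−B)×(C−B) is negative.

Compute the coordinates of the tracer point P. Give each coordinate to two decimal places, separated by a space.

A=(0,0), D=(8.00,0)
B = A + 1.00·(cos261°, sin261°) = (-0.1564, -0.9877)
|BD| = 8.2160
circle(B,6.00) ∩ circle(D,3.00): a=5.7511, h=1.7101
  candidates: C₊=(5.3474,1.4014) cross=14.050; C₋=(5.7586,-1.9940) cross=-14.050
  mode - wants cross < 0 → take C=(5.7586,-1.9940) (cross=-14.050)
ex = (C−B)/|BC| = (0.9858,-0.1677); ey = (0.1677,0.9858)
P = B + 1.82·ex + -2.08·ey = (1.2889,-3.3435)

1.29 -3.34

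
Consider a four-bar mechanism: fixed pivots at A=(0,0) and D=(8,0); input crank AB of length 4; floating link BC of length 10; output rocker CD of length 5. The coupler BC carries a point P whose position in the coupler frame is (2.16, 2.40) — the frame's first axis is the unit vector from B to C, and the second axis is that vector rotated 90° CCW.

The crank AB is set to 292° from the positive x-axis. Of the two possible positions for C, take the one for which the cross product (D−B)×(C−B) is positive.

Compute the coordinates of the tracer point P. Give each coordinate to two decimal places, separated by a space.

0.57 -0.62

A=(0,0), D=(8.00,0)
B = A + 4.00·(cos292°, sin292°) = (1.4984, -3.7087)
|BD| = 7.4850
circle(B,10.00) ∩ circle(D,5.00): a=8.7525, h=4.8367
  candidates: C₊=(6.7045,4.8292) cross=36.202; C₋=(11.4975,-3.5732) cross=-36.202
  mode + wants cross > 0 → take C=(6.7045,4.8292) (cross=36.202)
ex = (C−B)/|BC| = (0.5206,0.8538); ey = (-0.8538,0.5206)
P = B + 2.16·ex + 2.40·ey = (0.5738,-0.6151)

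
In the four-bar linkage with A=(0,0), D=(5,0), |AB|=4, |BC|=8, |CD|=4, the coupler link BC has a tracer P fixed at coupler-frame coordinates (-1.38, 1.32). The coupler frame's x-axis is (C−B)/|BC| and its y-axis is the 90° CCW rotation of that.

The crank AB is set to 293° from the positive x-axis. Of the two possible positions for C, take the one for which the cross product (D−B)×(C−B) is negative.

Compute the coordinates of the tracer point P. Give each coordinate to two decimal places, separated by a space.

A=(0,0), D=(5.00,0)
B = A + 4.00·(cos293°, sin293°) = (1.5629, -3.6820)
|BD| = 5.0369
circle(B,8.00) ∩ circle(D,4.00): a=7.2833, h=3.3097
  candidates: C₊=(4.1134,3.9005) cross=16.671; C₋=(8.9522,-0.6164) cross=-16.671
  mode - wants cross < 0 → take C=(8.9522,-0.6164) (cross=-16.671)
ex = (C−B)/|BC| = (0.9237,0.3832); ey = (-0.3832,0.9237)
P = B + -1.38·ex + 1.32·ey = (-0.2176,-2.9916)

-0.22 -2.99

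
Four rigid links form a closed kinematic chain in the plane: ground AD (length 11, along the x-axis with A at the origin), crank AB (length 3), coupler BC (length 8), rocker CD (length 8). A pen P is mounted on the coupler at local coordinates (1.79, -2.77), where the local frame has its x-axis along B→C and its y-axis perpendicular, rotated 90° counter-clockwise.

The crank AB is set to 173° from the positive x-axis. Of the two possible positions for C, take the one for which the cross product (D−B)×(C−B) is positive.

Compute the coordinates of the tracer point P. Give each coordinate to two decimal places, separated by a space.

A=(0,0), D=(11.00,0)
B = A + 3.00·(cos173°, sin173°) = (-2.9776, 0.3656)
|BD| = 13.9824
circle(B,8.00) ∩ circle(D,8.00): a=6.9912, h=3.8888
  candidates: C₊=(4.1129,4.0703) cross=54.375; C₋=(3.9095,-3.7047) cross=-54.375
  mode + wants cross > 0 → take C=(4.1129,4.0703) (cross=54.375)
ex = (C−B)/|BC| = (0.8863,0.4631); ey = (-0.4631,0.8863)
P = B + 1.79·ex + -2.77·ey = (-0.1084,-1.2606)

-0.11 -1.26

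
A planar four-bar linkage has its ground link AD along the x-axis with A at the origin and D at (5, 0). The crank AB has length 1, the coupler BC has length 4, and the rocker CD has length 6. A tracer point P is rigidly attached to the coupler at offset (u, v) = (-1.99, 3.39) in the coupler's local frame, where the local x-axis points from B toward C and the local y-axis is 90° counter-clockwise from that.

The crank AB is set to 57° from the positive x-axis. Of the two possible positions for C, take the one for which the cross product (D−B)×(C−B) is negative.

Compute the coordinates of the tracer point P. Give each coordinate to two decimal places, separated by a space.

4.22 2.22

A=(0,0), D=(5.00,0)
B = A + 1.00·(cos57°, sin57°) = (0.5446, 0.8387)
|BD| = 4.5336
circle(B,4.00) ∩ circle(D,6.00): a=0.0611, h=3.9995
  candidates: C₊=(1.3445,4.7579) cross=18.132; C₋=(-0.1352,-3.1031) cross=-18.132
  mode - wants cross < 0 → take C=(-0.1352,-3.1031) (cross=-18.132)
ex = (C−B)/|BC| = (-0.1700,-0.9854); ey = (0.9854,-0.1700)
P = B + -1.99·ex + 3.39·ey = (4.2235,2.2235)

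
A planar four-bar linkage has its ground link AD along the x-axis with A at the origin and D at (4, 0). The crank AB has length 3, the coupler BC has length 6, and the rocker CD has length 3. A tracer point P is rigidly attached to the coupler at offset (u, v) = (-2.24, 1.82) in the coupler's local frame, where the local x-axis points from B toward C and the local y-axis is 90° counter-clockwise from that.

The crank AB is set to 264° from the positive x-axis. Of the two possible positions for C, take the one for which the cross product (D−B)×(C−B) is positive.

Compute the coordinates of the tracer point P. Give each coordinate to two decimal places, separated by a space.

A=(0,0), D=(4.00,0)
B = A + 3.00·(cos264°, sin264°) = (-0.3136, -2.9836)
|BD| = 5.2449
circle(B,6.00) ∩ circle(D,3.00): a=5.1964, h=2.9996
  candidates: C₊=(2.2538,2.4394) cross=15.733; C₋=(5.6665,-2.4946) cross=-15.733
  mode + wants cross > 0 → take C=(2.2538,2.4394) (cross=15.733)
ex = (C−B)/|BC| = (0.4279,0.9038); ey = (-0.9038,0.4279)
P = B + -2.24·ex + 1.82·ey = (-2.9170,-4.2294)

-2.92 -4.23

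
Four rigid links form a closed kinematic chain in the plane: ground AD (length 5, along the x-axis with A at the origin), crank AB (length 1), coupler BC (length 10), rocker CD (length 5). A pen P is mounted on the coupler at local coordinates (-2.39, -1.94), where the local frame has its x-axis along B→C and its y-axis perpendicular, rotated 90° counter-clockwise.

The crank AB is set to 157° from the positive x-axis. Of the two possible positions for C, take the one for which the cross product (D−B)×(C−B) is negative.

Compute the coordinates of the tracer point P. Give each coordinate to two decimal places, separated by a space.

A=(0,0), D=(5.00,0)
B = A + 1.00·(cos157°, sin157°) = (-0.9205, 0.3907)
|BD| = 5.9334
circle(B,10.00) ∩ circle(D,5.00): a=9.2869, h=3.7087
  candidates: C₊=(8.5904,3.4798) cross=22.005; C₋=(8.1020,-3.9214) cross=-22.005
  mode - wants cross < 0 → take C=(8.1020,-3.9214) (cross=-22.005)
ex = (C−B)/|BC| = (0.9022,-0.4312); ey = (0.4312,0.9022)
P = B + -2.39·ex + -1.94·ey = (-3.9134,-0.3290)

-3.91 -0.33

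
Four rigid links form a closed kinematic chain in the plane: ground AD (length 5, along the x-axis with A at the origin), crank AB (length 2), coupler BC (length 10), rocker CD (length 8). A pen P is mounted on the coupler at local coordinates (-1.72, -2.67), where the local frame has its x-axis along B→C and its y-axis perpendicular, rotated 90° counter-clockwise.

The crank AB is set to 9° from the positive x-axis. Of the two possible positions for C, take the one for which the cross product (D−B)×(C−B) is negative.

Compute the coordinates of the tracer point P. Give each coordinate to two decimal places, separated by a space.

-1.16 -0.20

A=(0,0), D=(5.00,0)
B = A + 2.00·(cos9°, sin9°) = (1.9754, 0.3129)
|BD| = 3.0408
circle(B,10.00) ∩ circle(D,8.00): a=7.4399, h=6.6819
  candidates: C₊=(10.0633,6.1937) cross=20.318; C₋=(8.6883,-7.0990) cross=-20.318
  mode - wants cross < 0 → take C=(8.6883,-7.0990) (cross=-20.318)
ex = (C−B)/|BC| = (0.6713,-0.7412); ey = (0.7412,0.6713)
P = B + -1.72·ex + -2.67·ey = (-1.1582,-0.2046)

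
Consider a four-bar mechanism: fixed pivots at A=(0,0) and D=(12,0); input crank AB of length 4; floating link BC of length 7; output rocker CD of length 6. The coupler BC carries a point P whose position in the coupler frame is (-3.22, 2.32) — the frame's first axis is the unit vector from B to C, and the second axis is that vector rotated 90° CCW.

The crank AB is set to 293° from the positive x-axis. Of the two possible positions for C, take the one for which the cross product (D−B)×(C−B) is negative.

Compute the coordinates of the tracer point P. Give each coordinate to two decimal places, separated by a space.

-1.23 -0.86

A=(0,0), D=(12.00,0)
B = A + 4.00·(cos293°, sin293°) = (1.5629, -3.6820)
|BD| = 11.0675
circle(B,7.00) ∩ circle(D,6.00): a=6.1211, h=3.3960
  candidates: C₊=(6.2055,1.5569) cross=37.585; C₋=(8.4651,-4.8481) cross=-37.585
  mode - wants cross < 0 → take C=(8.4651,-4.8481) (cross=-37.585)
ex = (C−B)/|BC| = (0.9860,-0.1666); ey = (0.1666,0.9860)
P = B + -3.22·ex + 2.32·ey = (-1.2256,-0.8580)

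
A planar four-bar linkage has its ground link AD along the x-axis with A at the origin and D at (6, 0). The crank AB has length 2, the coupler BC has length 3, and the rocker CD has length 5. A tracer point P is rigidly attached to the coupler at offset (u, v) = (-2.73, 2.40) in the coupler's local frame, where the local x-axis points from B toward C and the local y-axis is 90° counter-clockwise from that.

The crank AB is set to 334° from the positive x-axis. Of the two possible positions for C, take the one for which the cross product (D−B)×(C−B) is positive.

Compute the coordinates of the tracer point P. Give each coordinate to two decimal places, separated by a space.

-0.28 -3.86

A=(0,0), D=(6.00,0)
B = A + 2.00·(cos334°, sin334°) = (1.7976, -0.8767)
|BD| = 4.2929
circle(B,3.00) ∩ circle(D,5.00): a=0.2829, h=2.9866
  candidates: C₊=(1.4646,2.1047) cross=12.821; C₋=(2.6845,-3.7426) cross=-12.821
  mode + wants cross > 0 → take C=(1.4646,2.1047) (cross=12.821)
ex = (C−B)/|BC| = (-0.1110,0.9938); ey = (-0.9938,-0.1110)
P = B + -2.73·ex + 2.40·ey = (-0.2845,-3.8563)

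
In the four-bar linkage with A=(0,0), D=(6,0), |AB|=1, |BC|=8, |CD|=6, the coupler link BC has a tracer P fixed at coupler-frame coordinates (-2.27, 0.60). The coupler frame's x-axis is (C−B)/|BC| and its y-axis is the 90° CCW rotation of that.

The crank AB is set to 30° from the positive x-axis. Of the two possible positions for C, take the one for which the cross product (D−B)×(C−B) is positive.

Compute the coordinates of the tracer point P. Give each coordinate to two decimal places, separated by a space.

A=(0,0), D=(6.00,0)
B = A + 1.00·(cos30°, sin30°) = (0.8660, 0.5000)
|BD| = 5.1583
circle(B,8.00) ∩ circle(D,6.00): a=5.2932, h=5.9985
  candidates: C₊=(6.7158,5.9572) cross=30.942; C₋=(5.5529,-5.9833) cross=-30.942
  mode + wants cross > 0 → take C=(6.7158,5.9572) (cross=30.942)
ex = (C−B)/|BC| = (0.7312,0.6821); ey = (-0.6821,0.7312)
P = B + -2.27·ex + 0.60·ey = (-1.2031,-0.6097)

-1.20 -0.61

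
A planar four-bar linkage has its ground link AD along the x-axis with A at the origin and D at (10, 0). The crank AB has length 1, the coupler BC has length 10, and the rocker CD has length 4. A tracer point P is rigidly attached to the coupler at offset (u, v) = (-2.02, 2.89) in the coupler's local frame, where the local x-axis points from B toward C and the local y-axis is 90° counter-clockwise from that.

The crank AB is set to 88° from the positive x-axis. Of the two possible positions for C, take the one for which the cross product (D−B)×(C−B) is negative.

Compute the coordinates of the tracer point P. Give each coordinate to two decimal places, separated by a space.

A=(0,0), D=(10.00,0)
B = A + 1.00·(cos88°, sin88°) = (0.0349, 0.9994)
|BD| = 10.0151
circle(B,10.00) ∩ circle(D,4.00): a=9.2012, h=3.9163
  candidates: C₊=(9.5810,3.9780) cross=39.222; C₋=(8.7994,-3.8156) cross=-39.222
  mode - wants cross < 0 → take C=(8.7994,-3.8156) (cross=-39.222)
ex = (C−B)/|BC| = (0.8764,-0.4815); ey = (0.4815,0.8764)
P = B + -2.02·ex + 2.89·ey = (-0.3440,4.5049)

-0.34 4.50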